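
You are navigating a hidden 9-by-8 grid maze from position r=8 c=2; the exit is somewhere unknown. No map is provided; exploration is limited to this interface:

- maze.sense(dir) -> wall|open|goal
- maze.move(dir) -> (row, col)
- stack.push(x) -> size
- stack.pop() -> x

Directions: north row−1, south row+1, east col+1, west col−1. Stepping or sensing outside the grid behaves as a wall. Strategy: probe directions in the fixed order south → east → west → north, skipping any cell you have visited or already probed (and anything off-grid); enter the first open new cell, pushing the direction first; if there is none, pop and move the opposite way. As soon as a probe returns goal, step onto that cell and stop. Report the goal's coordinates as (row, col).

I call sense on dir=east, — result: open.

I run push on x=east, yielding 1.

I call move on dir=east, → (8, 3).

I run sense on dir=east, and see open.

Using push on x=east, : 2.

I try move on dir=east, → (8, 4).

Invoking sense on dir=east, yielding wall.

I use sense on dir=north, : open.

I run push on x=north, which returns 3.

Then move on dir=north, yielding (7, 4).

Using sense on dir=east, and get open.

I use push on x=east, which returns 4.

Invoking move on dir=east, giving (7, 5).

I run sense on dir=east, and see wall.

Calling sense on dir=north, which returns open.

Then push on x=north, : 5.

I invoke move on dir=north, yielding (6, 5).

Using sense on dir=east, : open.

I invoke push on x=east, → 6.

Using move on dir=east, and see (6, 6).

Next I call sense on dir=east, and see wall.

I call sense on dir=north, — result: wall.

I run pop(), : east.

I use move on dir=west, and see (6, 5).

Next I call sense on dir=west, giving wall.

Next I call sense on dir=north, which returns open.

I call push on x=north, → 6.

I call move on dir=north, yielding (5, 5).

I call sense on dir=west, → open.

Then push on x=west, and observe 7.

Calling move on dir=west, yielding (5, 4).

I use sense on dir=west, and see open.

Invoking push on x=west, and observe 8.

I use move on dir=west, : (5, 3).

Calling sense on dir=south, — result: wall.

I invoke sense on dir=west, → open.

I run push on x=west, giving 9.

I try move on dir=west, giving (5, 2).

Next I call sense on dir=south, which returns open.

I try push on x=south, and see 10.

I use move on dir=south, : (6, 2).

I use sense on dir=south, → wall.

Then sense on dir=west, — result: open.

I call push on x=west, → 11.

I try move on dir=west, and get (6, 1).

Then sense on dir=south, which returns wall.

I call sense on dir=west, and observe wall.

I invoke sense on dir=north, giving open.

Now I run push on x=north, and observe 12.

Calling move on dir=north, yielding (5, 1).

Then sense on dir=west, yielding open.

Then push on x=west, : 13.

I try move on dir=west, giving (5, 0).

Calling sense on dir=north, and get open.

I use push on x=north, and see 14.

Now I run move on dir=north, — result: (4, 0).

Calling sense on dir=east, giving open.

I use push on x=east, giving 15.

I use move on dir=east, giving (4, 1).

I run sense on dir=east, and observe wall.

I invoke sense on dir=north, and get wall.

I try pop(), and see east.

I try move on dir=west, — result: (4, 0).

Then sense on dir=north, and observe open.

I invoke push on x=north, : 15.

Now I run move on dir=north, : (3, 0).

Using sense on dir=north, → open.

I invoke push on x=north, — result: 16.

Calling move on dir=north, which returns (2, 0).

I call sense on dir=east, and get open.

I use push on x=east, and observe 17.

I call move on dir=east, and get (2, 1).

Using sense on dir=east, and observe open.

Invoking push on x=east, and get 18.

Using move on dir=east, and get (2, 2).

I use sense on dir=south, giving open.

Now I run push on x=south, and see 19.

Calling move on dir=south, and get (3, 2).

Next I call sense on dir=east, which returns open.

Calling push on x=east, which returns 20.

Then move on dir=east, which returns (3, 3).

Next I call sense on dir=south, and observe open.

Calling push on x=south, and get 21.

Invoking move on dir=south, : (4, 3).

Now I run sense on dir=east, : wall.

Calling pop, yielding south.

I try move on dir=north, which returns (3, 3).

I try sense on dir=east, and observe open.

Using push on x=east, — result: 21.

I call move on dir=east, giving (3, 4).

Invoking sense on dir=east, and get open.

Using push on x=east, yielding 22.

Next I call move on dir=east, : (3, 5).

Now I run sense on dir=south, which returns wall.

I use sense on dir=east, which returns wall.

I invoke sense on dir=north, : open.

Using push on x=north, which returns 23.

I use move on dir=north, and see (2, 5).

I invoke sense on dir=east, and get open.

I run push on x=east, → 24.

Now I run move on dir=east, and observe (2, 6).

I invoke sense on dir=east, → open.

Calling push on x=east, which returns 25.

I run move on dir=east, yielding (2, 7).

Invoking sense on dir=south, which returns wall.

Using sense on dir=north, which returns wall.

I call pop(), and get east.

Calling move on dir=west, yielding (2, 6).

Invoking sense on dir=north, yielding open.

Now I run push on x=north, yielding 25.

Then move on dir=north, — result: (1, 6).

I try sense on dir=west, : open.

Next I call push on x=west, and get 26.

Now I run move on dir=west, which returns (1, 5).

Then sense on dir=west, which returns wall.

I use sense on dir=north, and get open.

Invoking push on x=north, : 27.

I run move on dir=north, giving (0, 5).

Then sense on dir=east, — result: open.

Invoking push on x=east, and observe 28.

I run move on dir=east, giving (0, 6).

I invoke sense on dir=east, — result: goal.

I try move on dir=east, — result: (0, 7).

Answer: (0, 7)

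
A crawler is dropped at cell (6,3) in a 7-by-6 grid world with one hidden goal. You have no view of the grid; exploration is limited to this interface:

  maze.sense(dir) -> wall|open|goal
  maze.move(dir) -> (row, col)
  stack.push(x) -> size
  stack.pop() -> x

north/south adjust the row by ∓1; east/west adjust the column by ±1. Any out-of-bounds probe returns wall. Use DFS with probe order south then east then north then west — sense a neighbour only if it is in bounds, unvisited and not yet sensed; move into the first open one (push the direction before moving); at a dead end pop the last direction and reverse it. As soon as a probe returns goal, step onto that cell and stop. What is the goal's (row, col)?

> maze.sense dir='east'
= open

> stack.push x='east'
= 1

> maze.move dir='east'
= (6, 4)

> maze.sense dir='east'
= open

> stack.push x='east'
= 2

> maze.move dir='east'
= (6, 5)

> maze.sense dir='north'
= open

> stack.push x='north'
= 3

> maze.move dir='north'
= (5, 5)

> maze.sense dir='north'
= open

> stack.push x='north'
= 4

> maze.move dir='north'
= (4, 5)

> maze.sense dir='north'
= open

> stack.push x='north'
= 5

> maze.move dir='north'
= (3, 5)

> maze.sense dir='north'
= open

> stack.push x='north'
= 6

> maze.move dir='north'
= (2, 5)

> maze.sense dir='north'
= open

> stack.push x='north'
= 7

> maze.move dir='north'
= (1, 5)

> maze.sense dir='north'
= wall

> maze.sense dir='west'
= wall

> stack.pop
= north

> maze.move dir='south'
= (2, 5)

> maze.sense dir='west'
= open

> stack.push x='west'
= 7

> maze.move dir='west'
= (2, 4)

> maze.sense dir='south'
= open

> stack.push x='south'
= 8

> maze.move dir='south'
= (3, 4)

> maze.sense dir='south'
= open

> stack.push x='south'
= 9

> maze.move dir='south'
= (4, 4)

> maze.sense dir='south'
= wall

> maze.sense dir='west'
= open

> stack.push x='west'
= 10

> maze.move dir='west'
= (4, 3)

> maze.sense dir='south'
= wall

> maze.sense dir='north'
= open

> stack.push x='north'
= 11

> maze.move dir='north'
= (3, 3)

> maze.sense dir='north'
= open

> stack.push x='north'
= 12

> maze.move dir='north'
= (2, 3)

> maze.sense dir='north'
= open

> stack.push x='north'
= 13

> maze.move dir='north'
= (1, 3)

> maze.sense dir='north'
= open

> stack.push x='north'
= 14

> maze.move dir='north'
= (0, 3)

> maze.sense dir='east'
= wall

> maze.sense dir='west'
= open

> stack.push x='west'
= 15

> maze.move dir='west'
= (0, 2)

> maze.sense dir='south'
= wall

> maze.sense dir='west'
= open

> stack.push x='west'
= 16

> maze.move dir='west'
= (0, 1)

> maze.sense dir='south'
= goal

> maze.move dir='south'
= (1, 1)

Answer: (1, 1)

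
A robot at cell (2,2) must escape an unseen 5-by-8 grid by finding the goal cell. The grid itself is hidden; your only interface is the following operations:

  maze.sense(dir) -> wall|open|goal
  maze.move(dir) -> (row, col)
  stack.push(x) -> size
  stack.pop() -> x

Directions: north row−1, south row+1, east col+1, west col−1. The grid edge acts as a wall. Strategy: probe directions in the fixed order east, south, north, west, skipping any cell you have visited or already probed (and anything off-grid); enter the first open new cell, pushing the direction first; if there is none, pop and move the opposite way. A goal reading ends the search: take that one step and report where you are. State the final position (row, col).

I invoke maze.sense with dir: east, yielding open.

Using stack.push with x: east, yielding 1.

Now I run maze.move with dir: east, and see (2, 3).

Invoking maze.sense with dir: east, → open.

I use stack.push with x: east, and see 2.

I call maze.move with dir: east, and see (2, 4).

Next I call maze.sense with dir: east, : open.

I call stack.push with x: east, — result: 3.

Now I run maze.move with dir: east, and see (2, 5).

I invoke maze.sense with dir: east, giving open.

Invoking stack.push with x: east, giving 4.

I use maze.move with dir: east, and observe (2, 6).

I use maze.sense with dir: east, and get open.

Invoking stack.push with x: east, : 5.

Invoking maze.move with dir: east, and observe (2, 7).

Invoking maze.sense with dir: south, and get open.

I call stack.push with x: south, → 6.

I invoke maze.move with dir: south, : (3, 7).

I run maze.sense with dir: south, which returns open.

I use stack.push with x: south, which returns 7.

I run maze.move with dir: south, and observe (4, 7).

Next I call maze.sense with dir: west, yielding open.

I run stack.push with x: west, which returns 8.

I use maze.move with dir: west, → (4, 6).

I use maze.sense with dir: north, yielding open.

I call stack.push with x: north, which returns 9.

Invoking maze.move with dir: north, and get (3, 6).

I use maze.sense with dir: west, giving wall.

Invoking stack.pop, — result: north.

I try maze.move with dir: south, and observe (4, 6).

I try maze.sense with dir: west, giving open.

I run stack.push with x: west, : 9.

I use maze.move with dir: west, giving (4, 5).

Now I run maze.sense with dir: west, : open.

I use stack.push with x: west, yielding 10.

Calling maze.move with dir: west, yielding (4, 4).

I try maze.sense with dir: north, → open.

Next I call stack.push with x: north, and see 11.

Then maze.move with dir: north, and see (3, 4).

I run maze.sense with dir: west, and get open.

I use stack.push with x: west, : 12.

I invoke maze.move with dir: west, and observe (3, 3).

I try maze.sense with dir: south, and observe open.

Next I call stack.push with x: south, yielding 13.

Calling maze.move with dir: south, and get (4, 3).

Using maze.sense with dir: west, — result: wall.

Invoking stack.pop, and see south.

Then maze.move with dir: north, : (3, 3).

Then maze.sense with dir: west, and get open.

Now I run stack.push with x: west, : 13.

I call maze.move with dir: west, → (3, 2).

I run maze.sense with dir: west, giving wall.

I try stack.pop(), which returns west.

Calling maze.move with dir: east, yielding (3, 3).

I invoke stack.pop, — result: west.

I invoke maze.move with dir: east, and get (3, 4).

Then stack.pop(), → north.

I call maze.move with dir: south, yielding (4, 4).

Using stack.pop(), which returns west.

I use maze.move with dir: east, → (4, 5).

I try stack.pop, and observe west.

Invoking maze.move with dir: east, : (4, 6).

Invoking stack.pop, → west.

Next I call maze.move with dir: east, and get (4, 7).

I try stack.pop, and observe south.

I run maze.move with dir: north, : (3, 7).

I call stack.pop(), : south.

I use maze.move with dir: north, — result: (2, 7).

I invoke maze.sense with dir: north, → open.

I use stack.push with x: north, and see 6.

Now I run maze.move with dir: north, — result: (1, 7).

Next I call maze.sense with dir: north, giving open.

I use stack.push with x: north, and see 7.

Then maze.move with dir: north, and get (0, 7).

I invoke maze.sense with dir: west, : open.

I try stack.push with x: west, : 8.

Now I run maze.move with dir: west, and observe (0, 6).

I try maze.sense with dir: south, and observe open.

Invoking stack.push with x: south, → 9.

I use maze.move with dir: south, and get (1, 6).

Invoking maze.sense with dir: west, : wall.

Invoking stack.pop(), and observe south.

I try maze.move with dir: north, and observe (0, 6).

Calling maze.sense with dir: west, and see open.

I use stack.push with x: west, → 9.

I call maze.move with dir: west, and get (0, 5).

Now I run maze.sense with dir: west, → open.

I try stack.push with x: west, and get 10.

I invoke maze.move with dir: west, yielding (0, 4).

Calling maze.sense with dir: south, and observe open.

Using stack.push with x: south, giving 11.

Using maze.move with dir: south, and get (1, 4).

Using maze.sense with dir: west, giving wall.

I try stack.pop, — result: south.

I use maze.move with dir: north, which returns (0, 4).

Invoking maze.sense with dir: west, giving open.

Now I run stack.push with x: west, yielding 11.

Calling maze.move with dir: west, yielding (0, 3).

I call maze.sense with dir: west, : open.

Next I call stack.push with x: west, giving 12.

I invoke maze.move with dir: west, : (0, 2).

I try maze.sense with dir: south, and see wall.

Now I run maze.sense with dir: west, which returns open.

I use stack.push with x: west, → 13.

Calling maze.move with dir: west, and get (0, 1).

Now I run maze.sense with dir: south, : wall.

Next I call maze.sense with dir: west, which returns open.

I run stack.push with x: west, and see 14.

Then maze.move with dir: west, yielding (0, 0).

I call maze.sense with dir: south, and observe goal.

I call maze.move with dir: south, which returns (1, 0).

Answer: (1, 0)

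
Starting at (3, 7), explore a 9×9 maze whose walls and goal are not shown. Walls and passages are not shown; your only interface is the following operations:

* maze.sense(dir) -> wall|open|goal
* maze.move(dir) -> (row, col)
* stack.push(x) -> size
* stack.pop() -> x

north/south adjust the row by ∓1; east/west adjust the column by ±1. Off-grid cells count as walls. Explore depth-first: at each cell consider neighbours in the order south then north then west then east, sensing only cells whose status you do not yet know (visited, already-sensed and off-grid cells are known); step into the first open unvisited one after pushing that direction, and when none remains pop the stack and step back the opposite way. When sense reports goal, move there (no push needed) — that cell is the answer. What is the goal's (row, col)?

Do: sense[dir→south]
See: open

Do: push[x→south]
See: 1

Do: move[dir→south]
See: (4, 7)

Do: sense[dir→south]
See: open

Do: push[x→south]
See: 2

Do: move[dir→south]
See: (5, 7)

Do: sense[dir→south]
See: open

Do: push[x→south]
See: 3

Do: move[dir→south]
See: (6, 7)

Do: sense[dir→south]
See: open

Do: push[x→south]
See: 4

Do: move[dir→south]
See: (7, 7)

Do: sense[dir→south]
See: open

Do: push[x→south]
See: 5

Do: move[dir→south]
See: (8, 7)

Do: sense[dir→west]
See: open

Do: push[x→west]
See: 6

Do: move[dir→west]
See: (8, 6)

Do: sense[dir→north]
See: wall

Do: sense[dir→west]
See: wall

Do: pop[]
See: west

Do: move[dir→east]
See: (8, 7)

Do: sense[dir→east]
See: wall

Do: pop[]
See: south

Do: move[dir→north]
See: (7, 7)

Do: sense[dir→east]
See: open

Do: push[x→east]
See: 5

Do: move[dir→east]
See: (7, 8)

Do: sense[dir→north]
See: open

Do: push[x→north]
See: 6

Do: move[dir→north]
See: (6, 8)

Do: sense[dir→north]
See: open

Do: push[x→north]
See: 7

Do: move[dir→north]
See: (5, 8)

Do: sense[dir→north]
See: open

Do: push[x→north]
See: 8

Do: move[dir→north]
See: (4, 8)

Do: sense[dir→north]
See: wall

Do: pop[]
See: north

Do: move[dir→south]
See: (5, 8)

Do: pop[]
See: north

Do: move[dir→south]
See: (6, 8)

Do: pop[]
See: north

Do: move[dir→south]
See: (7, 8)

Do: pop[]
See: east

Do: move[dir→west]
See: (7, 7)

Do: pop[]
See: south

Do: move[dir→north]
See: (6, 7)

Do: sense[dir→west]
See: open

Do: push[x→west]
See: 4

Do: move[dir→west]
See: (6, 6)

Do: sense[dir→north]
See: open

Do: push[x→north]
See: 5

Do: move[dir→north]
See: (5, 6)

Do: sense[dir→north]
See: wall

Do: sense[dir→west]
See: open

Do: push[x→west]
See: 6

Do: move[dir→west]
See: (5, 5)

Do: sense[dir→south]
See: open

Do: push[x→south]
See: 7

Do: move[dir→south]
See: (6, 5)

Do: sense[dir→south]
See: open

Do: push[x→south]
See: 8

Do: move[dir→south]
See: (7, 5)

Do: sense[dir→west]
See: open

Do: push[x→west]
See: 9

Do: move[dir→west]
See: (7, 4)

Do: sense[dir→south]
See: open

Do: push[x→south]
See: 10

Do: move[dir→south]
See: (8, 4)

Do: sense[dir→west]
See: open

Do: push[x→west]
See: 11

Do: move[dir→west]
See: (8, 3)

Do: sense[dir→north]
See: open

Do: push[x→north]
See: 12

Do: move[dir→north]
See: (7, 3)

Do: sense[dir→north]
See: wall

Do: sense[dir→west]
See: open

Do: push[x→west]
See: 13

Do: move[dir→west]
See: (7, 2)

Do: sense[dir→south]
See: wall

Do: sense[dir→north]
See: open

Do: push[x→north]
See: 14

Do: move[dir→north]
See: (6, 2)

Do: sense[dir→north]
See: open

Do: push[x→north]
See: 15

Do: move[dir→north]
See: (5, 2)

Do: sense[dir→north]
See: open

Do: push[x→north]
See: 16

Do: move[dir→north]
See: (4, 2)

Do: sense[dir→north]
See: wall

Do: sense[dir→west]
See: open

Do: push[x→west]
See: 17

Do: move[dir→west]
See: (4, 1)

Do: sense[dir→south]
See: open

Do: push[x→south]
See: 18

Do: move[dir→south]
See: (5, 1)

Do: sense[dir→south]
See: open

Do: push[x→south]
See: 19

Do: move[dir→south]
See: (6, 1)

Do: sense[dir→south]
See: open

Do: push[x→south]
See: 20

Do: move[dir→south]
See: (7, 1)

Do: sense[dir→south]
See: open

Do: push[x→south]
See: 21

Do: move[dir→south]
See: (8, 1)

Do: sense[dir→west]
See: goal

Do: move[dir→west]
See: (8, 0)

Answer: (8, 0)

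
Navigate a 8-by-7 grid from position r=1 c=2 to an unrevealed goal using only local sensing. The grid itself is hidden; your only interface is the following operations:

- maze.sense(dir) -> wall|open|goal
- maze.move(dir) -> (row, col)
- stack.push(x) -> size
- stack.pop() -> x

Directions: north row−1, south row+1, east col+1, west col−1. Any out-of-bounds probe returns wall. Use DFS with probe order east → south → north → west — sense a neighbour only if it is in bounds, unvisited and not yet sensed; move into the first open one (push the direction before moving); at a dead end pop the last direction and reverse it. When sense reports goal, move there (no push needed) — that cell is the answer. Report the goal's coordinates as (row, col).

;; 1. maze.sense(dir='east') ~> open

;; 2. stack.push(x='east') ~> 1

;; 3. maze.move(dir='east') ~> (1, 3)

;; 4. maze.sense(dir='east') ~> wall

;; 5. maze.sense(dir='south') ~> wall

;; 6. maze.sense(dir='north') ~> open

;; 7. stack.push(x='north') ~> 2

;; 8. maze.move(dir='north') ~> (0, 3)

;; 9. maze.sense(dir='east') ~> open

;; 10. stack.push(x='east') ~> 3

;; 11. maze.move(dir='east') ~> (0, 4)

;; 12. maze.sense(dir='east') ~> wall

;; 13. stack.pop() ~> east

;; 14. maze.move(dir='west') ~> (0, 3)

;; 15. maze.sense(dir='west') ~> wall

;; 16. stack.pop() ~> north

;; 17. maze.move(dir='south') ~> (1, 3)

;; 18. stack.pop() ~> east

;; 19. maze.move(dir='west') ~> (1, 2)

;; 20. maze.sense(dir='south') ~> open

;; 21. stack.push(x='south') ~> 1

;; 22. maze.move(dir='south') ~> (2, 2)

;; 23. maze.sense(dir='south') ~> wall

;; 24. maze.sense(dir='west') ~> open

;; 25. stack.push(x='west') ~> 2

;; 26. maze.move(dir='west') ~> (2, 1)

;; 27. maze.sense(dir='south') ~> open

;; 28. stack.push(x='south') ~> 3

;; 29. maze.move(dir='south') ~> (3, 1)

;; 30. maze.sense(dir='south') ~> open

;; 31. stack.push(x='south') ~> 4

;; 32. maze.move(dir='south') ~> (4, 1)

;; 33. maze.sense(dir='east') ~> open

;; 34. stack.push(x='east') ~> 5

;; 35. maze.move(dir='east') ~> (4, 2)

;; 36. maze.sense(dir='east') ~> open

;; 37. stack.push(x='east') ~> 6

;; 38. maze.move(dir='east') ~> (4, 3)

;; 39. maze.sense(dir='east') ~> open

;; 40. stack.push(x='east') ~> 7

;; 41. maze.move(dir='east') ~> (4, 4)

;; 42. maze.sense(dir='east') ~> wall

;; 43. maze.sense(dir='south') ~> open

;; 44. stack.push(x='south') ~> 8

;; 45. maze.move(dir='south') ~> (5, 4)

;; 46. maze.sense(dir='east') ~> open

;; 47. stack.push(x='east') ~> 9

;; 48. maze.move(dir='east') ~> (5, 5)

;; 49. maze.sense(dir='east') ~> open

;; 50. stack.push(x='east') ~> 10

;; 51. maze.move(dir='east') ~> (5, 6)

;; 52. maze.sense(dir='south') ~> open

;; 53. stack.push(x='south') ~> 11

;; 54. maze.move(dir='south') ~> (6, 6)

;; 55. maze.sense(dir='south') ~> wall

;; 56. maze.sense(dir='west') ~> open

;; 57. stack.push(x='west') ~> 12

;; 58. maze.move(dir='west') ~> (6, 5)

;; 59. maze.sense(dir='south') ~> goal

;; 60. maze.move(dir='south') ~> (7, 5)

Answer: (7, 5)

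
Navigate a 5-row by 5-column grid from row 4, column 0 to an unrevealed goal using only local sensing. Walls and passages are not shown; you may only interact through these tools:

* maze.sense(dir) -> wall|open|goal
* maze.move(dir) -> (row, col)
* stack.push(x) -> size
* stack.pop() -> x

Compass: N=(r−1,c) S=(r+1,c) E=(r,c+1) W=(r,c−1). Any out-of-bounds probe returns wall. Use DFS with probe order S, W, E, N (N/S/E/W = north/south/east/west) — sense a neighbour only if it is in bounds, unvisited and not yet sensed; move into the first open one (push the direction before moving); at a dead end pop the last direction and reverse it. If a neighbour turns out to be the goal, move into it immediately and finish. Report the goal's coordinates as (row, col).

>> sense(dir→east)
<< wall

>> sense(dir→north)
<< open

>> push(x→north)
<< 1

>> move(dir→north)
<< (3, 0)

>> sense(dir→east)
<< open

>> push(x→east)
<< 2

>> move(dir→east)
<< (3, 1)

>> sense(dir→east)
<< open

>> push(x→east)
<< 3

>> move(dir→east)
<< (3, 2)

>> sense(dir→south)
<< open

>> push(x→south)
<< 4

>> move(dir→south)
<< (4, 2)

>> sense(dir→east)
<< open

>> push(x→east)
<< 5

>> move(dir→east)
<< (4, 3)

>> sense(dir→east)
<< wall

>> sense(dir→north)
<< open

>> push(x→north)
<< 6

>> move(dir→north)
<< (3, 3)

>> sense(dir→east)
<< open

>> push(x→east)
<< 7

>> move(dir→east)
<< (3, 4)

>> sense(dir→north)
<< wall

>> pop()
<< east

>> move(dir→west)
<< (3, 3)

>> sense(dir→north)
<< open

>> push(x→north)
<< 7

>> move(dir→north)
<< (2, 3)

>> sense(dir→west)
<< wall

>> sense(dir→north)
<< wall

>> pop()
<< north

>> move(dir→south)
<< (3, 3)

>> pop()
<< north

>> move(dir→south)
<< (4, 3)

>> pop()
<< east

>> move(dir→west)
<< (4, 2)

>> pop()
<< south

>> move(dir→north)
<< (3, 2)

>> pop()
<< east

>> move(dir→west)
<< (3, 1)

>> sense(dir→north)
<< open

>> push(x→north)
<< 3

>> move(dir→north)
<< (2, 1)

>> sense(dir→west)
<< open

>> push(x→west)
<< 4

>> move(dir→west)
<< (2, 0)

>> sense(dir→north)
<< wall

>> pop()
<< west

>> move(dir→east)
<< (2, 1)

>> sense(dir→north)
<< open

>> push(x→north)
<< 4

>> move(dir→north)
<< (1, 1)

>> sense(dir→east)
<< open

>> push(x→east)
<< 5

>> move(dir→east)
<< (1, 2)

>> sense(dir→north)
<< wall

>> pop()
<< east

>> move(dir→west)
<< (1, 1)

>> sense(dir→north)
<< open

>> push(x→north)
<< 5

>> move(dir→north)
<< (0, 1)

>> sense(dir→west)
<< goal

>> move(dir→west)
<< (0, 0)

Answer: (0, 0)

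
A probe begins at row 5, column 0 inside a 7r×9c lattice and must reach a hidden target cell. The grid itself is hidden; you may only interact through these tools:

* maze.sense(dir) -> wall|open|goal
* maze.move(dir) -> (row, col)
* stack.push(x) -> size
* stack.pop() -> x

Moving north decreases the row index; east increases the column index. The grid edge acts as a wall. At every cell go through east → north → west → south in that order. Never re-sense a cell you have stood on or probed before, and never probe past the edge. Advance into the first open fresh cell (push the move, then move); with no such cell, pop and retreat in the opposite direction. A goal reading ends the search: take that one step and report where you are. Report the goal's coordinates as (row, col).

% sense dir='east'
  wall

% sense dir='north'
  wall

% sense dir='south'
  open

% push x='south'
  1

% move dir='south'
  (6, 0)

% sense dir='east'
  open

% push x='east'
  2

% move dir='east'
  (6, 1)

% sense dir='east'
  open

% push x='east'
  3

% move dir='east'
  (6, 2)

% sense dir='east'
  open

% push x='east'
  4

% move dir='east'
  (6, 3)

% sense dir='east'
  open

% push x='east'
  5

% move dir='east'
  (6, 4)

% sense dir='east'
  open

% push x='east'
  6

% move dir='east'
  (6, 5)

% sense dir='east'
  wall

% sense dir='north'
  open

% push x='north'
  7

% move dir='north'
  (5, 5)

% sense dir='east'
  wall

% sense dir='north'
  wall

% sense dir='west'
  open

% push x='west'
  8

% move dir='west'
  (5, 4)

% sense dir='north'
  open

% push x='north'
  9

% move dir='north'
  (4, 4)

% sense dir='north'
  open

% push x='north'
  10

% move dir='north'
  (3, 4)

% sense dir='east'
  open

% push x='east'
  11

% move dir='east'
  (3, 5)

% sense dir='east'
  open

% push x='east'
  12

% move dir='east'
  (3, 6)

% sense dir='east'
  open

% push x='east'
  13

% move dir='east'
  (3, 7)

% sense dir='east'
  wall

% sense dir='north'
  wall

% sense dir='south'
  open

% push x='south'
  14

% move dir='south'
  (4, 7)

% sense dir='east'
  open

% push x='east'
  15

% move dir='east'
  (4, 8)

% sense dir='south'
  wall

% pop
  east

% move dir='west'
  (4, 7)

% sense dir='west'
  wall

% sense dir='south'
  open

% push x='south'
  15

% move dir='south'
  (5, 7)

% sense dir='south'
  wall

% pop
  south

% move dir='north'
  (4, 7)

% pop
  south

% move dir='north'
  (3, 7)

% pop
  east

% move dir='west'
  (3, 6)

% sense dir='north'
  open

% push x='north'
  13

% move dir='north'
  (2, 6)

% sense dir='north'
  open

% push x='north'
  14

% move dir='north'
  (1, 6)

% sense dir='east'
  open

% push x='east'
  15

% move dir='east'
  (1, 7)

% sense dir='east'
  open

% push x='east'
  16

% move dir='east'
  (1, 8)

% sense dir='north'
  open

% push x='north'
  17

% move dir='north'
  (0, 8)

% sense dir='west'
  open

% push x='west'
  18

% move dir='west'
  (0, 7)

% sense dir='west'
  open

% push x='west'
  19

% move dir='west'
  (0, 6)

% sense dir='west'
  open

% push x='west'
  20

% move dir='west'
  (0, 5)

% sense dir='west'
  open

% push x='west'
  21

% move dir='west'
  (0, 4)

% sense dir='west'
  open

% push x='west'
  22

% move dir='west'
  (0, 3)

% sense dir='west'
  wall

% sense dir='south'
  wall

% pop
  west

% move dir='east'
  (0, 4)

% sense dir='south'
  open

% push x='south'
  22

% move dir='south'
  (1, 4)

% sense dir='east'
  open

% push x='east'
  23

% move dir='east'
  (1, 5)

% sense dir='south'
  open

% push x='south'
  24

% move dir='south'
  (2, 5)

% sense dir='west'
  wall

% pop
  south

% move dir='north'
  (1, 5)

% pop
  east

% move dir='west'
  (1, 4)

% pop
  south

% move dir='north'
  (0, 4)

% pop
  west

% move dir='east'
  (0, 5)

% pop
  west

% move dir='east'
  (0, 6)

% pop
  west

% move dir='east'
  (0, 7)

% pop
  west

% move dir='east'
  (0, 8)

% pop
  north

% move dir='south'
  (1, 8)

% sense dir='south'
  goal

% move dir='south'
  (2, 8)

Answer: (2, 8)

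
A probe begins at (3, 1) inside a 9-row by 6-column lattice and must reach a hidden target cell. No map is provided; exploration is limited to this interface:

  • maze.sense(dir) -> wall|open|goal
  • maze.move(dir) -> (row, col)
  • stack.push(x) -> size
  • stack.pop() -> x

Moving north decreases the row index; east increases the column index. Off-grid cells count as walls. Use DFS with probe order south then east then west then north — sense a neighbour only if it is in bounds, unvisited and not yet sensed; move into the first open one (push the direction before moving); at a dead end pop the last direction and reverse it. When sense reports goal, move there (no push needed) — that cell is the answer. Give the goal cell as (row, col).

! maze.sense(dir='south') -> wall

! maze.sense(dir='east') -> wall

! maze.sense(dir='west') -> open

! stack.push(x='west') -> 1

! maze.move(dir='west') -> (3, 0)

! maze.sense(dir='south') -> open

! stack.push(x='south') -> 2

! maze.move(dir='south') -> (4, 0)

! maze.sense(dir='south') -> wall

! stack.pop() -> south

! maze.move(dir='north') -> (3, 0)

! maze.sense(dir='north') -> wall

! stack.pop() -> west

! maze.move(dir='east') -> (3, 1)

! maze.sense(dir='north') -> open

! stack.push(x='north') -> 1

! maze.move(dir='north') -> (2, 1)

! maze.sense(dir='east') -> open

! stack.push(x='east') -> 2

! maze.move(dir='east') -> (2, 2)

! maze.sense(dir='east') -> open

! stack.push(x='east') -> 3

! maze.move(dir='east') -> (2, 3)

! maze.sense(dir='south') -> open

! stack.push(x='south') -> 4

! maze.move(dir='south') -> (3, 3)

! maze.sense(dir='south') -> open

! stack.push(x='south') -> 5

! maze.move(dir='south') -> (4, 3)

! maze.sense(dir='south') -> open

! stack.push(x='south') -> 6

! maze.move(dir='south') -> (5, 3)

! maze.sense(dir='south') -> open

! stack.push(x='south') -> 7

! maze.move(dir='south') -> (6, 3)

! maze.sense(dir='south') -> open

! stack.push(x='south') -> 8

! maze.move(dir='south') -> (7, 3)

! maze.sense(dir='south') -> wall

! maze.sense(dir='east') -> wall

! maze.sense(dir='west') -> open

! stack.push(x='west') -> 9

! maze.move(dir='west') -> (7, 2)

! maze.sense(dir='south') -> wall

! maze.sense(dir='west') -> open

! stack.push(x='west') -> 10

! maze.move(dir='west') -> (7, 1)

! maze.sense(dir='south') -> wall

! maze.sense(dir='west') -> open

! stack.push(x='west') -> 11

! maze.move(dir='west') -> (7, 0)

! maze.sense(dir='south') -> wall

! maze.sense(dir='north') -> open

! stack.push(x='north') -> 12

! maze.move(dir='north') -> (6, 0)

! maze.sense(dir='east') -> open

! stack.push(x='east') -> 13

! maze.move(dir='east') -> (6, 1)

! maze.sense(dir='east') -> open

! stack.push(x='east') -> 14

! maze.move(dir='east') -> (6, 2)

! maze.sense(dir='north') -> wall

! stack.pop() -> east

! maze.move(dir='west') -> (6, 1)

! maze.sense(dir='north') -> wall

! stack.pop() -> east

! maze.move(dir='west') -> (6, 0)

! stack.pop() -> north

! maze.move(dir='south') -> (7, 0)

! stack.pop() -> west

! maze.move(dir='east') -> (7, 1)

! stack.pop() -> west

! maze.move(dir='east') -> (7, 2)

! stack.pop() -> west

! maze.move(dir='east') -> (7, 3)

! stack.pop() -> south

! maze.move(dir='north') -> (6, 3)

! maze.sense(dir='east') -> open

! stack.push(x='east') -> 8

! maze.move(dir='east') -> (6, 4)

! maze.sense(dir='east') -> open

! stack.push(x='east') -> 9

! maze.move(dir='east') -> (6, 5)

! maze.sense(dir='south') -> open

! stack.push(x='south') -> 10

! maze.move(dir='south') -> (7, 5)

! maze.sense(dir='south') -> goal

! maze.move(dir='south') -> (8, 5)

Answer: (8, 5)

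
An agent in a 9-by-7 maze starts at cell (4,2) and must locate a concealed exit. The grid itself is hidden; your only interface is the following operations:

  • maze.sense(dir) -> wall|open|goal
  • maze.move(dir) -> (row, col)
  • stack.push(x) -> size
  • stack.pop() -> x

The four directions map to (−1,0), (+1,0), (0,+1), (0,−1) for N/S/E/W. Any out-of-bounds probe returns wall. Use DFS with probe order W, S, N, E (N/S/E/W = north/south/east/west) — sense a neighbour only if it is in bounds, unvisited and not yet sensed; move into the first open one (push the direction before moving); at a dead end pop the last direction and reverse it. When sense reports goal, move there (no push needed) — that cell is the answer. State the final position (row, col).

$ maze.sense dir→west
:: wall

$ maze.sense dir→south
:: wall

$ maze.sense dir→north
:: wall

$ maze.sense dir→east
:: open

$ stack.push x→east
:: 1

$ maze.move dir→east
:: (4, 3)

$ maze.sense dir→south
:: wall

$ maze.sense dir→north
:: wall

$ maze.sense dir→east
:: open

$ stack.push x→east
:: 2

$ maze.move dir→east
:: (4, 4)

$ maze.sense dir→south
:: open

$ stack.push x→south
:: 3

$ maze.move dir→south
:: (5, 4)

$ maze.sense dir→south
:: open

$ stack.push x→south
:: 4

$ maze.move dir→south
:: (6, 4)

$ maze.sense dir→west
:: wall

$ maze.sense dir→south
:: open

$ stack.push x→south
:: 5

$ maze.move dir→south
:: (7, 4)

$ maze.sense dir→west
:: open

$ stack.push x→west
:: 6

$ maze.move dir→west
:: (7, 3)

$ maze.sense dir→west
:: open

$ stack.push x→west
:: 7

$ maze.move dir→west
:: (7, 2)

$ maze.sense dir→west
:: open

$ stack.push x→west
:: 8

$ maze.move dir→west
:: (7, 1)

$ maze.sense dir→west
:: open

$ stack.push x→west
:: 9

$ maze.move dir→west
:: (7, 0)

$ maze.sense dir→south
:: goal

$ maze.move dir→south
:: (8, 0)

Answer: (8, 0)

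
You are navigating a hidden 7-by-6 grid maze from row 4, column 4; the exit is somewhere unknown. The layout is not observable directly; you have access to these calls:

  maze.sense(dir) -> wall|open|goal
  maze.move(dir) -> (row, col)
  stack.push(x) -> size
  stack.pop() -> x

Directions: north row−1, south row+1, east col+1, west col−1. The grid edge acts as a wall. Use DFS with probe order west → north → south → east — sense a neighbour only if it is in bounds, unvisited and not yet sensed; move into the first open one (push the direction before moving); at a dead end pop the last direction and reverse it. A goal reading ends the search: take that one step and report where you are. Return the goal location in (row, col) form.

→ sense(dir='west')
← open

→ push(x='west')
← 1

→ move(dir='west')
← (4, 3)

→ sense(dir='west')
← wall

→ sense(dir='north')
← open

→ push(x='north')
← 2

→ move(dir='north')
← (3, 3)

→ sense(dir='west')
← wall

→ sense(dir='north')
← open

→ push(x='north')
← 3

→ move(dir='north')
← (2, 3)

→ sense(dir='west')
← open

→ push(x='west')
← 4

→ move(dir='west')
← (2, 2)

→ sense(dir='west')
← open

→ push(x='west')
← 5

→ move(dir='west')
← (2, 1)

→ sense(dir='west')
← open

→ push(x='west')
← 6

→ move(dir='west')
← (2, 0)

→ sense(dir='north')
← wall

→ sense(dir='south')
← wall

→ pop()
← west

→ move(dir='east')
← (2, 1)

→ sense(dir='north')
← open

→ push(x='north')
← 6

→ move(dir='north')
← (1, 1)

→ sense(dir='north')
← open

→ push(x='north')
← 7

→ move(dir='north')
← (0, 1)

→ sense(dir='west')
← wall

→ sense(dir='east')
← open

→ push(x='east')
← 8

→ move(dir='east')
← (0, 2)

→ sense(dir='south')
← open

→ push(x='south')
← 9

→ move(dir='south')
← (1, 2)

→ sense(dir='east')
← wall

→ pop()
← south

→ move(dir='north')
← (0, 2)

→ sense(dir='east')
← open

→ push(x='east')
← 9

→ move(dir='east')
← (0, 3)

→ sense(dir='east')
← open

→ push(x='east')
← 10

→ move(dir='east')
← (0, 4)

→ sense(dir='south')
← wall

→ sense(dir='east')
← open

→ push(x='east')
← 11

→ move(dir='east')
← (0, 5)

→ sense(dir='south')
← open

→ push(x='south')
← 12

→ move(dir='south')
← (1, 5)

→ sense(dir='south')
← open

→ push(x='south')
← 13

→ move(dir='south')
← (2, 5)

→ sense(dir='west')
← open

→ push(x='west')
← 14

→ move(dir='west')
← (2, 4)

→ sense(dir='south')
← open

→ push(x='south')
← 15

→ move(dir='south')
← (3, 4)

→ sense(dir='east')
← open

→ push(x='east')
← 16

→ move(dir='east')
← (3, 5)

→ sense(dir='south')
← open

→ push(x='south')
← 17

→ move(dir='south')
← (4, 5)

→ sense(dir='south')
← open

→ push(x='south')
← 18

→ move(dir='south')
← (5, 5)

→ sense(dir='west')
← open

→ push(x='west')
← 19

→ move(dir='west')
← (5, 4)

→ sense(dir='west')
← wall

→ sense(dir='south')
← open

→ push(x='south')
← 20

→ move(dir='south')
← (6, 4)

→ sense(dir='west')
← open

→ push(x='west')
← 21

→ move(dir='west')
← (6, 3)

→ sense(dir='west')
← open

→ push(x='west')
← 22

→ move(dir='west')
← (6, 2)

→ sense(dir='west')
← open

→ push(x='west')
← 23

→ move(dir='west')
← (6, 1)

→ sense(dir='west')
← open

→ push(x='west')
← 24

→ move(dir='west')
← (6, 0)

→ sense(dir='north')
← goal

→ move(dir='north')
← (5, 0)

Answer: (5, 0)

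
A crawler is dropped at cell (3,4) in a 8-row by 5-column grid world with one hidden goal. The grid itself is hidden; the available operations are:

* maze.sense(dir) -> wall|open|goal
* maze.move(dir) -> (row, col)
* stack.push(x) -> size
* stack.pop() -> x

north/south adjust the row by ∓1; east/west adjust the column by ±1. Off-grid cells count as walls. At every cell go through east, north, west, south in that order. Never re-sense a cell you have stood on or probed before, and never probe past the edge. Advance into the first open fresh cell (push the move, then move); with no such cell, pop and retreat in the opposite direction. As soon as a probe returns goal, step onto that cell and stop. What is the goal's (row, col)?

[in] maze.sense dir: north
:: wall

[in] maze.sense dir: west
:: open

[in] stack.push x: west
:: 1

[in] maze.move dir: west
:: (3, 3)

[in] maze.sense dir: north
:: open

[in] stack.push x: north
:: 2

[in] maze.move dir: north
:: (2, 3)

[in] maze.sense dir: north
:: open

[in] stack.push x: north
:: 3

[in] maze.move dir: north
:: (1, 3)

[in] maze.sense dir: east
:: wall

[in] maze.sense dir: north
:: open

[in] stack.push x: north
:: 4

[in] maze.move dir: north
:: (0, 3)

[in] maze.sense dir: east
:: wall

[in] maze.sense dir: west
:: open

[in] stack.push x: west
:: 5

[in] maze.move dir: west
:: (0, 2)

[in] maze.sense dir: west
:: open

[in] stack.push x: west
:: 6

[in] maze.move dir: west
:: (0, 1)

[in] maze.sense dir: west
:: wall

[in] maze.sense dir: south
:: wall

[in] stack.pop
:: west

[in] maze.move dir: east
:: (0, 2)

[in] maze.sense dir: south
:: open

[in] stack.push x: south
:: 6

[in] maze.move dir: south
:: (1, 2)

[in] maze.sense dir: south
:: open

[in] stack.push x: south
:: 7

[in] maze.move dir: south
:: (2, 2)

[in] maze.sense dir: west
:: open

[in] stack.push x: west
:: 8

[in] maze.move dir: west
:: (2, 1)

[in] maze.sense dir: west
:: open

[in] stack.push x: west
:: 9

[in] maze.move dir: west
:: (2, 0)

[in] maze.sense dir: north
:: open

[in] stack.push x: north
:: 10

[in] maze.move dir: north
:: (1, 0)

[in] stack.pop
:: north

[in] maze.move dir: south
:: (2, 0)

[in] maze.sense dir: south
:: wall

[in] stack.pop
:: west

[in] maze.move dir: east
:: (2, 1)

[in] maze.sense dir: south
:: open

[in] stack.push x: south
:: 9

[in] maze.move dir: south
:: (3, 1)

[in] maze.sense dir: east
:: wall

[in] maze.sense dir: south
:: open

[in] stack.push x: south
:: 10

[in] maze.move dir: south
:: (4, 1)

[in] maze.sense dir: east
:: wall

[in] maze.sense dir: west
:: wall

[in] maze.sense dir: south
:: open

[in] stack.push x: south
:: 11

[in] maze.move dir: south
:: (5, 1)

[in] maze.sense dir: east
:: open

[in] stack.push x: east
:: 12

[in] maze.move dir: east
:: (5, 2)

[in] maze.sense dir: east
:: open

[in] stack.push x: east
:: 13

[in] maze.move dir: east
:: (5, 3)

[in] maze.sense dir: east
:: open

[in] stack.push x: east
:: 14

[in] maze.move dir: east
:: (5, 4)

[in] maze.sense dir: north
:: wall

[in] maze.sense dir: south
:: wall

[in] stack.pop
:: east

[in] maze.move dir: west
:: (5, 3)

[in] maze.sense dir: north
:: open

[in] stack.push x: north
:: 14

[in] maze.move dir: north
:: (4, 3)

[in] stack.pop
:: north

[in] maze.move dir: south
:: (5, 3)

[in] maze.sense dir: south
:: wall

[in] stack.pop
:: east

[in] maze.move dir: west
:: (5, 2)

[in] maze.sense dir: south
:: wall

[in] stack.pop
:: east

[in] maze.move dir: west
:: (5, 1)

[in] maze.sense dir: west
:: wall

[in] maze.sense dir: south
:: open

[in] stack.push x: south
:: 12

[in] maze.move dir: south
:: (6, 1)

[in] maze.sense dir: west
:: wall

[in] maze.sense dir: south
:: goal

[in] maze.move dir: south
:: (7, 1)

Answer: (7, 1)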